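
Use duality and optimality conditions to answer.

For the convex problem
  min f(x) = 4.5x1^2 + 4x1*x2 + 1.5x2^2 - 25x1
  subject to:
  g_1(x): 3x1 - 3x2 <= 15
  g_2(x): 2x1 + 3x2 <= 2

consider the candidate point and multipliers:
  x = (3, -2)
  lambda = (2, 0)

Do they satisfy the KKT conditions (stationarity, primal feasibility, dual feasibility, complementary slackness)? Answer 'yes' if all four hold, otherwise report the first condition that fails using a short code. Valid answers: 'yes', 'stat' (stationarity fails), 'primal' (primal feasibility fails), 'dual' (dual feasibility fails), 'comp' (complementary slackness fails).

Gradient of f: grad f(x) = Q x + c = (-6, 6)
Constraint values g_i(x) = a_i^T x - b_i:
  g_1((3, -2)) = 0
  g_2((3, -2)) = -2
Stationarity residual: grad f(x) + sum_i lambda_i a_i = (0, 0)
  -> stationarity OK
Primal feasibility (all g_i <= 0): OK
Dual feasibility (all lambda_i >= 0): OK
Complementary slackness (lambda_i * g_i(x) = 0 for all i): OK

Verdict: yes, KKT holds.

yes


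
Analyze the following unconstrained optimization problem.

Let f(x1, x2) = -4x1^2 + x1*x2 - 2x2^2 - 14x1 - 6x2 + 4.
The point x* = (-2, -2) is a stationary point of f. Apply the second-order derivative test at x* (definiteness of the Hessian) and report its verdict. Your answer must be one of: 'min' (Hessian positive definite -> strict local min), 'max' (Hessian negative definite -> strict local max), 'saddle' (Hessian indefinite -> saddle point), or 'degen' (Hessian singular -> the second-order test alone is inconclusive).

Compute the Hessian H = grad^2 f:
  H = [[-8, 1], [1, -4]]
Verify stationarity: grad f(x*) = H x* + g = (0, 0).
Eigenvalues of H: -8.2361, -3.7639.
Both eigenvalues < 0, so H is negative definite -> x* is a strict local max.

max


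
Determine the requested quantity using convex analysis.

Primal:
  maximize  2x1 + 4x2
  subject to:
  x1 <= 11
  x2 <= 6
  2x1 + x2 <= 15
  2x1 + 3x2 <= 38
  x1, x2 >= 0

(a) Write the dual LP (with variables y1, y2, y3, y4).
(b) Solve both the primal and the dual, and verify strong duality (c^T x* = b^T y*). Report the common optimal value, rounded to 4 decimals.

The standard primal-dual pair for 'max c^T x s.t. A x <= b, x >= 0' is:
  Dual:  min b^T y  s.t.  A^T y >= c,  y >= 0.

So the dual LP is:
  minimize  11y1 + 6y2 + 15y3 + 38y4
  subject to:
    y1 + 2y3 + 2y4 >= 2
    y2 + y3 + 3y4 >= 4
    y1, y2, y3, y4 >= 0

Solving the primal: x* = (4.5, 6).
  primal value c^T x* = 33.
Solving the dual: y* = (0, 3, 1, 0).
  dual value b^T y* = 33.
Strong duality: c^T x* = b^T y*. Confirmed.

33


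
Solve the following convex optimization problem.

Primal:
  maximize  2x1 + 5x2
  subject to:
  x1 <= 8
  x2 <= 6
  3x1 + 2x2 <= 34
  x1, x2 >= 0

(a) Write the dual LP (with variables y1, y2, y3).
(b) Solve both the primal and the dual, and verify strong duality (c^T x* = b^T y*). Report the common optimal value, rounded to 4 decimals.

The standard primal-dual pair for 'max c^T x s.t. A x <= b, x >= 0' is:
  Dual:  min b^T y  s.t.  A^T y >= c,  y >= 0.

So the dual LP is:
  minimize  8y1 + 6y2 + 34y3
  subject to:
    y1 + 3y3 >= 2
    y2 + 2y3 >= 5
    y1, y2, y3 >= 0

Solving the primal: x* = (7.3333, 6).
  primal value c^T x* = 44.6667.
Solving the dual: y* = (0, 3.6667, 0.6667).
  dual value b^T y* = 44.6667.
Strong duality: c^T x* = b^T y*. Confirmed.

44.6667


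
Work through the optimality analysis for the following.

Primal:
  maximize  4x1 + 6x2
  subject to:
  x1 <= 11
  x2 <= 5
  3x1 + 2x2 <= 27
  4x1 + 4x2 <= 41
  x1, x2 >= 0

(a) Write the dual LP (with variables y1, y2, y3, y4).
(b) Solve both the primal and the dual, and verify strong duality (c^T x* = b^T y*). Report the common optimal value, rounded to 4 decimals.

The standard primal-dual pair for 'max c^T x s.t. A x <= b, x >= 0' is:
  Dual:  min b^T y  s.t.  A^T y >= c,  y >= 0.

So the dual LP is:
  minimize  11y1 + 5y2 + 27y3 + 41y4
  subject to:
    y1 + 3y3 + 4y4 >= 4
    y2 + 2y3 + 4y4 >= 6
    y1, y2, y3, y4 >= 0

Solving the primal: x* = (5.25, 5).
  primal value c^T x* = 51.
Solving the dual: y* = (0, 2, 0, 1).
  dual value b^T y* = 51.
Strong duality: c^T x* = b^T y*. Confirmed.

51


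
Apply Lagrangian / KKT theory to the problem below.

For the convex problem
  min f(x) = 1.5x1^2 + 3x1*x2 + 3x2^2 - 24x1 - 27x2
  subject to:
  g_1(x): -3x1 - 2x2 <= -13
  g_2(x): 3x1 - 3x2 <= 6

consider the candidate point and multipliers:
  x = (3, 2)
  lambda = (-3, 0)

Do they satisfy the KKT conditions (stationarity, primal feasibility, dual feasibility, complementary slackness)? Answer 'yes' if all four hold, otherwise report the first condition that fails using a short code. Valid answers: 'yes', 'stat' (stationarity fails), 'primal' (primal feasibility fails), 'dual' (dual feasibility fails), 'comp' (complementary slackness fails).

Gradient of f: grad f(x) = Q x + c = (-9, -6)
Constraint values g_i(x) = a_i^T x - b_i:
  g_1((3, 2)) = 0
  g_2((3, 2)) = -3
Stationarity residual: grad f(x) + sum_i lambda_i a_i = (0, 0)
  -> stationarity OK
Primal feasibility (all g_i <= 0): OK
Dual feasibility (all lambda_i >= 0): FAILS
Complementary slackness (lambda_i * g_i(x) = 0 for all i): OK

Verdict: the first failing condition is dual_feasibility -> dual.

dual


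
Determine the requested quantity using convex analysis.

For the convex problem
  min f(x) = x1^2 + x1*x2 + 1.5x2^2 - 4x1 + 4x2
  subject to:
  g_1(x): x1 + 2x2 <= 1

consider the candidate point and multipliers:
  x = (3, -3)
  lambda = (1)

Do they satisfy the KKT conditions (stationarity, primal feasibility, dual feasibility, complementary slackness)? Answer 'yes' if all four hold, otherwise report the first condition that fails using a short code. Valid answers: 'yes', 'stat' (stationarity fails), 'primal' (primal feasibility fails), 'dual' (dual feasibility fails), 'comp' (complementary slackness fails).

Gradient of f: grad f(x) = Q x + c = (-1, -2)
Constraint values g_i(x) = a_i^T x - b_i:
  g_1((3, -3)) = -4
Stationarity residual: grad f(x) + sum_i lambda_i a_i = (0, 0)
  -> stationarity OK
Primal feasibility (all g_i <= 0): OK
Dual feasibility (all lambda_i >= 0): OK
Complementary slackness (lambda_i * g_i(x) = 0 for all i): FAILS

Verdict: the first failing condition is complementary_slackness -> comp.

comp


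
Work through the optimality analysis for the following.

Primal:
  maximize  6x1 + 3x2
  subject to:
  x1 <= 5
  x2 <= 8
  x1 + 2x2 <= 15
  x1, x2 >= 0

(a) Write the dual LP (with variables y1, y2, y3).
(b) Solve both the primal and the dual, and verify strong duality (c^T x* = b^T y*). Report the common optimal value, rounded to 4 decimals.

The standard primal-dual pair for 'max c^T x s.t. A x <= b, x >= 0' is:
  Dual:  min b^T y  s.t.  A^T y >= c,  y >= 0.

So the dual LP is:
  minimize  5y1 + 8y2 + 15y3
  subject to:
    y1 + y3 >= 6
    y2 + 2y3 >= 3
    y1, y2, y3 >= 0

Solving the primal: x* = (5, 5).
  primal value c^T x* = 45.
Solving the dual: y* = (4.5, 0, 1.5).
  dual value b^T y* = 45.
Strong duality: c^T x* = b^T y*. Confirmed.

45


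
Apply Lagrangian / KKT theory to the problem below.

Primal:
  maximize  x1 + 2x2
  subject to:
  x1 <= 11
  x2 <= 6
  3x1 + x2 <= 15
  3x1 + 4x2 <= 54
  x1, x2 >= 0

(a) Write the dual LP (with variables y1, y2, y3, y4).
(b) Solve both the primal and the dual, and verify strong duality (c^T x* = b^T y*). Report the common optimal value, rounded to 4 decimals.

The standard primal-dual pair for 'max c^T x s.t. A x <= b, x >= 0' is:
  Dual:  min b^T y  s.t.  A^T y >= c,  y >= 0.

So the dual LP is:
  minimize  11y1 + 6y2 + 15y3 + 54y4
  subject to:
    y1 + 3y3 + 3y4 >= 1
    y2 + y3 + 4y4 >= 2
    y1, y2, y3, y4 >= 0

Solving the primal: x* = (3, 6).
  primal value c^T x* = 15.
Solving the dual: y* = (0, 1.6667, 0.3333, 0).
  dual value b^T y* = 15.
Strong duality: c^T x* = b^T y*. Confirmed.

15


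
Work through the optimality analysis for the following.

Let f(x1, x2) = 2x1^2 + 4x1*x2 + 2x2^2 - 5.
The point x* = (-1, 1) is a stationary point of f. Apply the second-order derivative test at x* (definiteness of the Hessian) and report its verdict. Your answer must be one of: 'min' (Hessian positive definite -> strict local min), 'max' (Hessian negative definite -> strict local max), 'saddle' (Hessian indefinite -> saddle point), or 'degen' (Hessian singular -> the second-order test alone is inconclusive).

Compute the Hessian H = grad^2 f:
  H = [[4, 4], [4, 4]]
Verify stationarity: grad f(x*) = H x* + g = (0, 0).
Eigenvalues of H: 0, 8.
H has a zero eigenvalue (singular; positive semidefinite but not definite), so H is neither positive definite, negative definite, nor indefinite. The second-order test alone is inconclusive -> degen.
(Indeed, f is constant along the null direction of H through x*, so x* is not a strict local extremum.)

degen


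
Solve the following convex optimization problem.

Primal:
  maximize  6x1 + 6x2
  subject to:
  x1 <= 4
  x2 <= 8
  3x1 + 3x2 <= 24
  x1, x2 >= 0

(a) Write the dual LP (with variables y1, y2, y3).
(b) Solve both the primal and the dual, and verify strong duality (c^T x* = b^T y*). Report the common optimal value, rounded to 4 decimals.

The standard primal-dual pair for 'max c^T x s.t. A x <= b, x >= 0' is:
  Dual:  min b^T y  s.t.  A^T y >= c,  y >= 0.

So the dual LP is:
  minimize  4y1 + 8y2 + 24y3
  subject to:
    y1 + 3y3 >= 6
    y2 + 3y3 >= 6
    y1, y2, y3 >= 0

Solving the primal: x* = (0, 8).
  primal value c^T x* = 48.
Solving the dual: y* = (0, 0, 2).
  dual value b^T y* = 48.
Strong duality: c^T x* = b^T y*. Confirmed.

48


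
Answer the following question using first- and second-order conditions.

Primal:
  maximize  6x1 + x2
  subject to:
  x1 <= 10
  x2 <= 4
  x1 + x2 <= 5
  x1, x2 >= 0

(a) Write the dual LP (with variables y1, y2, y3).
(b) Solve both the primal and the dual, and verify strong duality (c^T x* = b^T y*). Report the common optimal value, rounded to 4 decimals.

The standard primal-dual pair for 'max c^T x s.t. A x <= b, x >= 0' is:
  Dual:  min b^T y  s.t.  A^T y >= c,  y >= 0.

So the dual LP is:
  minimize  10y1 + 4y2 + 5y3
  subject to:
    y1 + y3 >= 6
    y2 + y3 >= 1
    y1, y2, y3 >= 0

Solving the primal: x* = (5, 0).
  primal value c^T x* = 30.
Solving the dual: y* = (0, 0, 6).
  dual value b^T y* = 30.
Strong duality: c^T x* = b^T y*. Confirmed.

30


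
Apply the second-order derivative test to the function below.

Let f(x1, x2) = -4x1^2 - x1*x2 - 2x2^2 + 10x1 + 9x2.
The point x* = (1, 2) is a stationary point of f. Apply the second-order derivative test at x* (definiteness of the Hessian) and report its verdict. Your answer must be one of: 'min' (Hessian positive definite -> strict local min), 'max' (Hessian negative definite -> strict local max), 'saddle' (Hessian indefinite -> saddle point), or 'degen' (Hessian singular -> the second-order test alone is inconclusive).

Compute the Hessian H = grad^2 f:
  H = [[-8, -1], [-1, -4]]
Verify stationarity: grad f(x*) = H x* + g = (0, 0).
Eigenvalues of H: -8.2361, -3.7639.
Both eigenvalues < 0, so H is negative definite -> x* is a strict local max.

max


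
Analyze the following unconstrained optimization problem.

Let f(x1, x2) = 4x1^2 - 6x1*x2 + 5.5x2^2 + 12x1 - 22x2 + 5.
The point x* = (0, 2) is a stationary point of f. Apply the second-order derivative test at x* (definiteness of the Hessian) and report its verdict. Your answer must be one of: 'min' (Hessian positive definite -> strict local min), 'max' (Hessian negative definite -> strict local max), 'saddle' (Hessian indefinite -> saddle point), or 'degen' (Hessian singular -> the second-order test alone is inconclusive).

Compute the Hessian H = grad^2 f:
  H = [[8, -6], [-6, 11]]
Verify stationarity: grad f(x*) = H x* + g = (0, 0).
Eigenvalues of H: 3.3153, 15.6847.
Both eigenvalues > 0, so H is positive definite -> x* is a strict local min.

min


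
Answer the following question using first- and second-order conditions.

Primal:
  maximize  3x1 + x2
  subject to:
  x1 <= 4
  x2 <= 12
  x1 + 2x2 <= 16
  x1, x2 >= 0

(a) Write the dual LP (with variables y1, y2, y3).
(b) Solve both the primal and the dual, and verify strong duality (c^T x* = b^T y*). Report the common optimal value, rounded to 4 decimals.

The standard primal-dual pair for 'max c^T x s.t. A x <= b, x >= 0' is:
  Dual:  min b^T y  s.t.  A^T y >= c,  y >= 0.

So the dual LP is:
  minimize  4y1 + 12y2 + 16y3
  subject to:
    y1 + y3 >= 3
    y2 + 2y3 >= 1
    y1, y2, y3 >= 0

Solving the primal: x* = (4, 6).
  primal value c^T x* = 18.
Solving the dual: y* = (2.5, 0, 0.5).
  dual value b^T y* = 18.
Strong duality: c^T x* = b^T y*. Confirmed.

18


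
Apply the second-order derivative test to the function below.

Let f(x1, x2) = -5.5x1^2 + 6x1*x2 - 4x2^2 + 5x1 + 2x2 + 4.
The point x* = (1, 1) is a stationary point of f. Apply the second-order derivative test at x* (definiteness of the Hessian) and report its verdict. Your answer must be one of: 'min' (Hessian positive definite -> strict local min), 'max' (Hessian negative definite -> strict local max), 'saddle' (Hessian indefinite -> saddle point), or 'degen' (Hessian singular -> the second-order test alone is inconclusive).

Compute the Hessian H = grad^2 f:
  H = [[-11, 6], [6, -8]]
Verify stationarity: grad f(x*) = H x* + g = (0, 0).
Eigenvalues of H: -15.6847, -3.3153.
Both eigenvalues < 0, so H is negative definite -> x* is a strict local max.

max


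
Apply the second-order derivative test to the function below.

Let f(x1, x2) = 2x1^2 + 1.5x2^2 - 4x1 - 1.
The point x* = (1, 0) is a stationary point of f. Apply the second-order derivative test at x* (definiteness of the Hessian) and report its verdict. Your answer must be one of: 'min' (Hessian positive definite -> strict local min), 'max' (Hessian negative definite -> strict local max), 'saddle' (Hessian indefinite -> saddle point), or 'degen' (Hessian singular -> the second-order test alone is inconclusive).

Compute the Hessian H = grad^2 f:
  H = [[4, 0], [0, 3]]
Verify stationarity: grad f(x*) = H x* + g = (0, 0).
Eigenvalues of H: 3, 4.
Both eigenvalues > 0, so H is positive definite -> x* is a strict local min.

min


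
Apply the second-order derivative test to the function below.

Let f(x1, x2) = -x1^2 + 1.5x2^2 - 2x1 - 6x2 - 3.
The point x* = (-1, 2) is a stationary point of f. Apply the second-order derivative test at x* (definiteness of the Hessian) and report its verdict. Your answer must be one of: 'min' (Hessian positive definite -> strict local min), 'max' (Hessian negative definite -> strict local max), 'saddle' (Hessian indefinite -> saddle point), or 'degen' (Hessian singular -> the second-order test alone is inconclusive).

Compute the Hessian H = grad^2 f:
  H = [[-2, 0], [0, 3]]
Verify stationarity: grad f(x*) = H x* + g = (0, 0).
Eigenvalues of H: -2, 3.
Eigenvalues have mixed signs, so H is indefinite -> x* is a saddle point.

saddle


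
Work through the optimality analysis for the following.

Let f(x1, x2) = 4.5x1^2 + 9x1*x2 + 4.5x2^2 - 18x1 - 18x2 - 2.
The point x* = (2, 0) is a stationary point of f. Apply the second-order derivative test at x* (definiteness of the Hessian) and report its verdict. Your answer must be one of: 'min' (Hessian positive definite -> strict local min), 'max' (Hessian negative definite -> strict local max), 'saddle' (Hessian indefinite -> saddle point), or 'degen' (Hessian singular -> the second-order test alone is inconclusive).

Compute the Hessian H = grad^2 f:
  H = [[9, 9], [9, 9]]
Verify stationarity: grad f(x*) = H x* + g = (0, 0).
Eigenvalues of H: 0, 18.
H has a zero eigenvalue (singular; positive semidefinite but not definite), so H is neither positive definite, negative definite, nor indefinite. The second-order test alone is inconclusive -> degen.
(Indeed, f is constant along the null direction of H through x*, so x* is not a strict local extremum.)

degen


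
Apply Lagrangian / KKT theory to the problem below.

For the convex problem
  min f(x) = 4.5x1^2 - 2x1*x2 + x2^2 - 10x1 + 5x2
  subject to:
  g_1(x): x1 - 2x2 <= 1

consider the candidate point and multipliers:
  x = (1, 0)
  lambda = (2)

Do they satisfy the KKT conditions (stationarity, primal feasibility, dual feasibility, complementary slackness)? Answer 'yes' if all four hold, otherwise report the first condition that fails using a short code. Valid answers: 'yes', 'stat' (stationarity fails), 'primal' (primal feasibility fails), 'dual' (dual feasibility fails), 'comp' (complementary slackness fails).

Gradient of f: grad f(x) = Q x + c = (-1, 3)
Constraint values g_i(x) = a_i^T x - b_i:
  g_1((1, 0)) = 0
Stationarity residual: grad f(x) + sum_i lambda_i a_i = (1, -1)
  -> stationarity FAILS
Primal feasibility (all g_i <= 0): OK
Dual feasibility (all lambda_i >= 0): OK
Complementary slackness (lambda_i * g_i(x) = 0 for all i): OK

Verdict: the first failing condition is stationarity -> stat.

stat


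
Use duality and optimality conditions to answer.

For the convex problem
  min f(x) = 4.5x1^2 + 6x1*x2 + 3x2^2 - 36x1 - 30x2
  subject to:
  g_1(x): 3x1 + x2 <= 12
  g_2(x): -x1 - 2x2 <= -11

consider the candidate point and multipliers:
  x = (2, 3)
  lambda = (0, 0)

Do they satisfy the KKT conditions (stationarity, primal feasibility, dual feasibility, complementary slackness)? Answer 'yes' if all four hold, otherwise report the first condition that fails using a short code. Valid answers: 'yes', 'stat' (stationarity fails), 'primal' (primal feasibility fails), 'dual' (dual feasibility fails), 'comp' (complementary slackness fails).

Gradient of f: grad f(x) = Q x + c = (0, 0)
Constraint values g_i(x) = a_i^T x - b_i:
  g_1((2, 3)) = -3
  g_2((2, 3)) = 3
Stationarity residual: grad f(x) + sum_i lambda_i a_i = (0, 0)
  -> stationarity OK
Primal feasibility (all g_i <= 0): FAILS
Dual feasibility (all lambda_i >= 0): OK
Complementary slackness (lambda_i * g_i(x) = 0 for all i): OK

Verdict: the first failing condition is primal_feasibility -> primal.

primal


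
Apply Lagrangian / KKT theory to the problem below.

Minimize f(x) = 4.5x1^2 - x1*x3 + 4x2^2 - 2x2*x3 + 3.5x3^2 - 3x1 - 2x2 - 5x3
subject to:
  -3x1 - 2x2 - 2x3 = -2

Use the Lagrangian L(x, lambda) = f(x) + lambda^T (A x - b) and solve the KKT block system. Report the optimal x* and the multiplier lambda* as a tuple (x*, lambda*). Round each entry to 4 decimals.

Form the Lagrangian:
  L(x, lambda) = (1/2) x^T Q x + c^T x + lambda^T (A x - b)
Stationarity (grad_x L = 0): Q x + c + A^T lambda = 0.
Primal feasibility: A x = b.

This gives the KKT block system:
  [ Q   A^T ] [ x     ]   [-c ]
  [ A    0  ] [ lambda ] = [ b ]

Solving the linear system:
  x*      = (0.1451, 0.205, 0.5773)
  lambda* = (-0.7571)
  f(x*)   = -2.623

x* = (0.1451, 0.205, 0.5773), lambda* = (-0.7571)


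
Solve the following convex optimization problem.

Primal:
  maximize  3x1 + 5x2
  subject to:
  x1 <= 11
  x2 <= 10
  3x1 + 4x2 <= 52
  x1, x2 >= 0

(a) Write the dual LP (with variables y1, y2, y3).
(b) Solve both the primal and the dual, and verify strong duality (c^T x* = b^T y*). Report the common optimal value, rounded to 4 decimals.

The standard primal-dual pair for 'max c^T x s.t. A x <= b, x >= 0' is:
  Dual:  min b^T y  s.t.  A^T y >= c,  y >= 0.

So the dual LP is:
  minimize  11y1 + 10y2 + 52y3
  subject to:
    y1 + 3y3 >= 3
    y2 + 4y3 >= 5
    y1, y2, y3 >= 0

Solving the primal: x* = (4, 10).
  primal value c^T x* = 62.
Solving the dual: y* = (0, 1, 1).
  dual value b^T y* = 62.
Strong duality: c^T x* = b^T y*. Confirmed.

62


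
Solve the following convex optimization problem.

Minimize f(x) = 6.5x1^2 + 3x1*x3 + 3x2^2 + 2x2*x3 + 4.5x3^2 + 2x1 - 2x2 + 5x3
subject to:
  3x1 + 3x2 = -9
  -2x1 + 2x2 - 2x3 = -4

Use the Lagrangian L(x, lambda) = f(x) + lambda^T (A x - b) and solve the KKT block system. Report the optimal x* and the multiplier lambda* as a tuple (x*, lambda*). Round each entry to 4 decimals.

Form the Lagrangian:
  L(x, lambda) = (1/2) x^T Q x + c^T x + lambda^T (A x - b)
Stationarity (grad_x L = 0): Q x + c + A^T lambda = 0.
Primal feasibility: A x = b.

This gives the KKT block system:
  [ Q   A^T ] [ x     ]   [-c ]
  [ A    0  ] [ lambda ] = [ b ]

Solving the linear system:
  x*      = (-0.8039, -2.1961, 0.6078)
  lambda* = (3.4314, 1.8333)
  f(x*)   = 22.0196

x* = (-0.8039, -2.1961, 0.6078), lambda* = (3.4314, 1.8333)


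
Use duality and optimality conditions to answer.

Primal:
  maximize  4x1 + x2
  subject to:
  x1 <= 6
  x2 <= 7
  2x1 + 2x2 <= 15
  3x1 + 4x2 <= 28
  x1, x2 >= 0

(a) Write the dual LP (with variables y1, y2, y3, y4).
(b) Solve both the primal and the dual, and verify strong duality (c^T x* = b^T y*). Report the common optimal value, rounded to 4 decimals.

The standard primal-dual pair for 'max c^T x s.t. A x <= b, x >= 0' is:
  Dual:  min b^T y  s.t.  A^T y >= c,  y >= 0.

So the dual LP is:
  minimize  6y1 + 7y2 + 15y3 + 28y4
  subject to:
    y1 + 2y3 + 3y4 >= 4
    y2 + 2y3 + 4y4 >= 1
    y1, y2, y3, y4 >= 0

Solving the primal: x* = (6, 1.5).
  primal value c^T x* = 25.5.
Solving the dual: y* = (3, 0, 0.5, 0).
  dual value b^T y* = 25.5.
Strong duality: c^T x* = b^T y*. Confirmed.

25.5


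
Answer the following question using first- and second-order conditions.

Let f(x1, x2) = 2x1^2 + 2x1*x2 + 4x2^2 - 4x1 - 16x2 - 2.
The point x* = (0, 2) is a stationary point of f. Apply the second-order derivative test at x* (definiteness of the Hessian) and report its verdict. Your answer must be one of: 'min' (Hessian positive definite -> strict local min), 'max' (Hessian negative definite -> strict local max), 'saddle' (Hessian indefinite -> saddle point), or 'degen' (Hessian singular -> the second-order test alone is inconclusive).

Compute the Hessian H = grad^2 f:
  H = [[4, 2], [2, 8]]
Verify stationarity: grad f(x*) = H x* + g = (0, 0).
Eigenvalues of H: 3.1716, 8.8284.
Both eigenvalues > 0, so H is positive definite -> x* is a strict local min.

min


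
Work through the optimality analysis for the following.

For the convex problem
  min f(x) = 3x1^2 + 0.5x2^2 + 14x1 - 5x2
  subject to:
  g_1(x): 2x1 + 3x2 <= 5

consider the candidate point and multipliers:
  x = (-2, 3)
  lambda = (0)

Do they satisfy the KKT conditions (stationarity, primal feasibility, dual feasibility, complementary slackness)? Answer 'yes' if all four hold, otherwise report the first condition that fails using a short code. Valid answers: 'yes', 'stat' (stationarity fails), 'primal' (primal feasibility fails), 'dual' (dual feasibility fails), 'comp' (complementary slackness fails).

Gradient of f: grad f(x) = Q x + c = (2, -2)
Constraint values g_i(x) = a_i^T x - b_i:
  g_1((-2, 3)) = 0
Stationarity residual: grad f(x) + sum_i lambda_i a_i = (2, -2)
  -> stationarity FAILS
Primal feasibility (all g_i <= 0): OK
Dual feasibility (all lambda_i >= 0): OK
Complementary slackness (lambda_i * g_i(x) = 0 for all i): OK

Verdict: the first failing condition is stationarity -> stat.

stat


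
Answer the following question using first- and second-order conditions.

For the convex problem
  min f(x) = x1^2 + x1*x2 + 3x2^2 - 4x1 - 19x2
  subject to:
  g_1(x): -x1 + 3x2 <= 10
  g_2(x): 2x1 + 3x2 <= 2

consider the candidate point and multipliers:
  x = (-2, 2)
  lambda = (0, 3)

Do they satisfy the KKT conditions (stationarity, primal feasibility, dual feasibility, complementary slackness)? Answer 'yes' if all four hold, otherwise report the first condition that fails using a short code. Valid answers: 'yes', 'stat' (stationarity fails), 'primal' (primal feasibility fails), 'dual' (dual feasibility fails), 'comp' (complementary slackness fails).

Gradient of f: grad f(x) = Q x + c = (-6, -9)
Constraint values g_i(x) = a_i^T x - b_i:
  g_1((-2, 2)) = -2
  g_2((-2, 2)) = 0
Stationarity residual: grad f(x) + sum_i lambda_i a_i = (0, 0)
  -> stationarity OK
Primal feasibility (all g_i <= 0): OK
Dual feasibility (all lambda_i >= 0): OK
Complementary slackness (lambda_i * g_i(x) = 0 for all i): OK

Verdict: yes, KKT holds.

yes


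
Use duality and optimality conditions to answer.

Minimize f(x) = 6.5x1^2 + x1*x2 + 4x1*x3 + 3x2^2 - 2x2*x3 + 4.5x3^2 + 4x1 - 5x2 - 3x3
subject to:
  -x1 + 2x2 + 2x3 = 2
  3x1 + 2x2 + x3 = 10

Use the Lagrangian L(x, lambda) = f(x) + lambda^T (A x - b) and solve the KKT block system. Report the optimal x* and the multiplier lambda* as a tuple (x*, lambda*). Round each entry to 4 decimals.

Form the Lagrangian:
  L(x, lambda) = (1/2) x^T Q x + c^T x + lambda^T (A x - b)
Stationarity (grad_x L = 0): Q x + c + A^T lambda = 0.
Primal feasibility: A x = b.

This gives the KKT block system:
  [ Q   A^T ] [ x     ]   [-c ]
  [ A    0  ] [ lambda ] = [ b ]

Solving the linear system:
  x*      = (1.9856, 2.0506, -0.0578)
  lambda* = (4.3812, -9.0835)
  f(x*)   = 39.9675

x* = (1.9856, 2.0506, -0.0578), lambda* = (4.3812, -9.0835)


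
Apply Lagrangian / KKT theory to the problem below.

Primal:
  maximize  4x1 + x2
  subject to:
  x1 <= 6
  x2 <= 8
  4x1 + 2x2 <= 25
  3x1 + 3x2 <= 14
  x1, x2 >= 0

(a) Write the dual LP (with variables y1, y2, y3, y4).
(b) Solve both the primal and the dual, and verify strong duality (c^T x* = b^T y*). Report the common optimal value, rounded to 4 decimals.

The standard primal-dual pair for 'max c^T x s.t. A x <= b, x >= 0' is:
  Dual:  min b^T y  s.t.  A^T y >= c,  y >= 0.

So the dual LP is:
  minimize  6y1 + 8y2 + 25y3 + 14y4
  subject to:
    y1 + 4y3 + 3y4 >= 4
    y2 + 2y3 + 3y4 >= 1
    y1, y2, y3, y4 >= 0

Solving the primal: x* = (4.6667, 0).
  primal value c^T x* = 18.6667.
Solving the dual: y* = (0, 0, 0, 1.3333).
  dual value b^T y* = 18.6667.
Strong duality: c^T x* = b^T y*. Confirmed.

18.6667


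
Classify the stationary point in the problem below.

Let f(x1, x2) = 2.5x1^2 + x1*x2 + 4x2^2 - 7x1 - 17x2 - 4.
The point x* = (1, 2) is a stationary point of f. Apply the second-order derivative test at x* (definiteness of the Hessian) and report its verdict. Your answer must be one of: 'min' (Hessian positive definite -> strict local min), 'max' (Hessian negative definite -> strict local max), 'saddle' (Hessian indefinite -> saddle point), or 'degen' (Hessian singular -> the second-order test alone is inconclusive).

Compute the Hessian H = grad^2 f:
  H = [[5, 1], [1, 8]]
Verify stationarity: grad f(x*) = H x* + g = (0, 0).
Eigenvalues of H: 4.6972, 8.3028.
Both eigenvalues > 0, so H is positive definite -> x* is a strict local min.

min


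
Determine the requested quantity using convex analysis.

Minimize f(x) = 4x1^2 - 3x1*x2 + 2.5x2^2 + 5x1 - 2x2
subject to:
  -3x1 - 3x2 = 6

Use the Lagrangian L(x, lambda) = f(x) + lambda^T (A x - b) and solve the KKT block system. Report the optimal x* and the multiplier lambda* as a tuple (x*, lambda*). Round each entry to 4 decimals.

Form the Lagrangian:
  L(x, lambda) = (1/2) x^T Q x + c^T x + lambda^T (A x - b)
Stationarity (grad_x L = 0): Q x + c + A^T lambda = 0.
Primal feasibility: A x = b.

This gives the KKT block system:
  [ Q   A^T ] [ x     ]   [-c ]
  [ A    0  ] [ lambda ] = [ b ]

Solving the linear system:
  x*      = (-1.2105, -0.7895)
  lambda* = (-0.7719)
  f(x*)   = 0.0789

x* = (-1.2105, -0.7895), lambda* = (-0.7719)


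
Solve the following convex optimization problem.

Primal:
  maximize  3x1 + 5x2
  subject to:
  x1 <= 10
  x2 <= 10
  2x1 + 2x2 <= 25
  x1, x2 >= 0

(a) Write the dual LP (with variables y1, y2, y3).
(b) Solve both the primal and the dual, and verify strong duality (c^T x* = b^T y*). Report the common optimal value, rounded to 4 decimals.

The standard primal-dual pair for 'max c^T x s.t. A x <= b, x >= 0' is:
  Dual:  min b^T y  s.t.  A^T y >= c,  y >= 0.

So the dual LP is:
  minimize  10y1 + 10y2 + 25y3
  subject to:
    y1 + 2y3 >= 3
    y2 + 2y3 >= 5
    y1, y2, y3 >= 0

Solving the primal: x* = (2.5, 10).
  primal value c^T x* = 57.5.
Solving the dual: y* = (0, 2, 1.5).
  dual value b^T y* = 57.5.
Strong duality: c^T x* = b^T y*. Confirmed.

57.5


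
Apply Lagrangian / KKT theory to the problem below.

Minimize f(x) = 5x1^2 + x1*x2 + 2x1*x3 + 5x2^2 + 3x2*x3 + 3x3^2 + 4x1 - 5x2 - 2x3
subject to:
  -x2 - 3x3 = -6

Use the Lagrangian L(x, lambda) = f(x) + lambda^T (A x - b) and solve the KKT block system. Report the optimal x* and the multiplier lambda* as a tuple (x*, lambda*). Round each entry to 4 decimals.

Form the Lagrangian:
  L(x, lambda) = (1/2) x^T Q x + c^T x + lambda^T (A x - b)
Stationarity (grad_x L = 0): Q x + c + A^T lambda = 0.
Primal feasibility: A x = b.

This gives the KKT block system:
  [ Q   A^T ] [ x     ]   [-c ]
  [ A    0  ] [ lambda ] = [ b ]

Solving the linear system:
  x*      = (-0.81, 0.3004, 1.8999)
  lambda* = (2.8935)
  f(x*)   = 4.4095

x* = (-0.81, 0.3004, 1.8999), lambda* = (2.8935)


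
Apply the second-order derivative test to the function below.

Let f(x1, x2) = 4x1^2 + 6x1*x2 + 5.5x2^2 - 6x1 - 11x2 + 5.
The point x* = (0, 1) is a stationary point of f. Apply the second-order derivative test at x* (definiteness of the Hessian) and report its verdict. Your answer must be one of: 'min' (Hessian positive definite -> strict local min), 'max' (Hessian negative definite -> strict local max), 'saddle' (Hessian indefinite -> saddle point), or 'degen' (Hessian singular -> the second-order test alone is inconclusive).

Compute the Hessian H = grad^2 f:
  H = [[8, 6], [6, 11]]
Verify stationarity: grad f(x*) = H x* + g = (0, 0).
Eigenvalues of H: 3.3153, 15.6847.
Both eigenvalues > 0, so H is positive definite -> x* is a strict local min.

min


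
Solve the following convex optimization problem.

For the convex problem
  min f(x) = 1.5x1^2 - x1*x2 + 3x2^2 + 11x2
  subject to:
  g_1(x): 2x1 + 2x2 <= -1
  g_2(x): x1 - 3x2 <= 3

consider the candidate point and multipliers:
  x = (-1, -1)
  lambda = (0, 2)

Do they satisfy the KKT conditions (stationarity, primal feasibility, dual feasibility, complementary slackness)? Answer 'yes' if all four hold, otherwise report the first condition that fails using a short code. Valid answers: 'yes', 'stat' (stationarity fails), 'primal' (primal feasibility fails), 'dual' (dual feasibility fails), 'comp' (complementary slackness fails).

Gradient of f: grad f(x) = Q x + c = (-2, 6)
Constraint values g_i(x) = a_i^T x - b_i:
  g_1((-1, -1)) = -3
  g_2((-1, -1)) = -1
Stationarity residual: grad f(x) + sum_i lambda_i a_i = (0, 0)
  -> stationarity OK
Primal feasibility (all g_i <= 0): OK
Dual feasibility (all lambda_i >= 0): OK
Complementary slackness (lambda_i * g_i(x) = 0 for all i): FAILS

Verdict: the first failing condition is complementary_slackness -> comp.

comp


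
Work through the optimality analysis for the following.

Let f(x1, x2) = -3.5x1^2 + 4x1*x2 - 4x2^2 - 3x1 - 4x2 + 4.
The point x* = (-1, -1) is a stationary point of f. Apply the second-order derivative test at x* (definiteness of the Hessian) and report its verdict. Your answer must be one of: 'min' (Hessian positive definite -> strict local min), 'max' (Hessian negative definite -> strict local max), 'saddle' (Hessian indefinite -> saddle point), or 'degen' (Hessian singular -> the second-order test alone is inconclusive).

Compute the Hessian H = grad^2 f:
  H = [[-7, 4], [4, -8]]
Verify stationarity: grad f(x*) = H x* + g = (0, 0).
Eigenvalues of H: -11.5311, -3.4689.
Both eigenvalues < 0, so H is negative definite -> x* is a strict local max.

max


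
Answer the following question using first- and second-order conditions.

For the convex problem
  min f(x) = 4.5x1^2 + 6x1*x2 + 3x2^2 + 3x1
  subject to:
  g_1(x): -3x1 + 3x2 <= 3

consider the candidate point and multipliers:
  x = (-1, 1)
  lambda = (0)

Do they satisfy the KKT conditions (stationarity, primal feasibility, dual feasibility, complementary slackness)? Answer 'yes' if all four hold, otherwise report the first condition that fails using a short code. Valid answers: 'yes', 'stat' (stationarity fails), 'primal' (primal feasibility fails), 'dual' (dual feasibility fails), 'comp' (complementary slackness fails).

Gradient of f: grad f(x) = Q x + c = (0, 0)
Constraint values g_i(x) = a_i^T x - b_i:
  g_1((-1, 1)) = 3
Stationarity residual: grad f(x) + sum_i lambda_i a_i = (0, 0)
  -> stationarity OK
Primal feasibility (all g_i <= 0): FAILS
Dual feasibility (all lambda_i >= 0): OK
Complementary slackness (lambda_i * g_i(x) = 0 for all i): OK

Verdict: the first failing condition is primal_feasibility -> primal.

primal


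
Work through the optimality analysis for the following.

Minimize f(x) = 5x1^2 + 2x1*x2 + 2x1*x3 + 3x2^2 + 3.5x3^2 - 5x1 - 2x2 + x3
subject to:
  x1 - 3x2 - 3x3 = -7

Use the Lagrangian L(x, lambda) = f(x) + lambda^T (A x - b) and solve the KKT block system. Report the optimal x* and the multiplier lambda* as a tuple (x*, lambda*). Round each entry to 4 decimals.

Form the Lagrangian:
  L(x, lambda) = (1/2) x^T Q x + c^T x + lambda^T (A x - b)
Stationarity (grad_x L = 0): Q x + c + A^T lambda = 0.
Primal feasibility: A x = b.

This gives the KKT block system:
  [ Q   A^T ] [ x     ]   [-c ]
  [ A    0  ] [ lambda ] = [ b ]

Solving the linear system:
  x*      = (-0.1689, 1.4569, 0.8202)
  lambda* = (2.1345)
  f(x*)   = 6.8461

x* = (-0.1689, 1.4569, 0.8202), lambda* = (2.1345)


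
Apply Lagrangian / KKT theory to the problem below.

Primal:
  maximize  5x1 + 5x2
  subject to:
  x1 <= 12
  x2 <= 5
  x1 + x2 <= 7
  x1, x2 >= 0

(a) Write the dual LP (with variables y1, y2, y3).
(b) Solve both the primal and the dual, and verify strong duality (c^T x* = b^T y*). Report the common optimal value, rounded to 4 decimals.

The standard primal-dual pair for 'max c^T x s.t. A x <= b, x >= 0' is:
  Dual:  min b^T y  s.t.  A^T y >= c,  y >= 0.

So the dual LP is:
  minimize  12y1 + 5y2 + 7y3
  subject to:
    y1 + y3 >= 5
    y2 + y3 >= 5
    y1, y2, y3 >= 0

Solving the primal: x* = (7, 0).
  primal value c^T x* = 35.
Solving the dual: y* = (0, 0, 5).
  dual value b^T y* = 35.
Strong duality: c^T x* = b^T y*. Confirmed.

35


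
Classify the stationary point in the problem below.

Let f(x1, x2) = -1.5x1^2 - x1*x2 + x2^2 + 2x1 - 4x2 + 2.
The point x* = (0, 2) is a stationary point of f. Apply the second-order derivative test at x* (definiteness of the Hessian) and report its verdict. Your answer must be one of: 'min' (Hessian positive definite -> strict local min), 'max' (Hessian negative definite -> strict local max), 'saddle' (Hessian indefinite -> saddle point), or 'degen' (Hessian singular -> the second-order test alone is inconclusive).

Compute the Hessian H = grad^2 f:
  H = [[-3, -1], [-1, 2]]
Verify stationarity: grad f(x*) = H x* + g = (0, 0).
Eigenvalues of H: -3.1926, 2.1926.
Eigenvalues have mixed signs, so H is indefinite -> x* is a saddle point.

saddle


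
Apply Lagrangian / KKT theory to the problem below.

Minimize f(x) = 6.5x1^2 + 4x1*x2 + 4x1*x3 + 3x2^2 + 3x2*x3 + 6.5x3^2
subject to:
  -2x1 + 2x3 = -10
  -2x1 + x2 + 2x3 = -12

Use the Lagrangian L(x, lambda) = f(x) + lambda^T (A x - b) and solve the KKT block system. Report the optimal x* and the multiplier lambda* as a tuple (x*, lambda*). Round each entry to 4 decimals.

Form the Lagrangian:
  L(x, lambda) = (1/2) x^T Q x + c^T x + lambda^T (A x - b)
Stationarity (grad_x L = 0): Q x + c + A^T lambda = 0.
Primal feasibility: A x = b.

This gives the KKT block system:
  [ Q   A^T ] [ x     ]   [-c ]
  [ A    0  ] [ lambda ] = [ b ]

Solving the linear system:
  x*      = (2.9118, -2, -2.0882)
  lambda* = (4.1324, 6.6176)
  f(x*)   = 60.3676

x* = (2.9118, -2, -2.0882), lambda* = (4.1324, 6.6176)


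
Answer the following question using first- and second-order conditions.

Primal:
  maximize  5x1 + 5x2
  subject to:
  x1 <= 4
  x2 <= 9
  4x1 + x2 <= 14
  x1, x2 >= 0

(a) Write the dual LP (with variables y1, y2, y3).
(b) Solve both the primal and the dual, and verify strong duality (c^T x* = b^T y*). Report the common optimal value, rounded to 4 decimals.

The standard primal-dual pair for 'max c^T x s.t. A x <= b, x >= 0' is:
  Dual:  min b^T y  s.t.  A^T y >= c,  y >= 0.

So the dual LP is:
  minimize  4y1 + 9y2 + 14y3
  subject to:
    y1 + 4y3 >= 5
    y2 + y3 >= 5
    y1, y2, y3 >= 0

Solving the primal: x* = (1.25, 9).
  primal value c^T x* = 51.25.
Solving the dual: y* = (0, 3.75, 1.25).
  dual value b^T y* = 51.25.
Strong duality: c^T x* = b^T y*. Confirmed.

51.25


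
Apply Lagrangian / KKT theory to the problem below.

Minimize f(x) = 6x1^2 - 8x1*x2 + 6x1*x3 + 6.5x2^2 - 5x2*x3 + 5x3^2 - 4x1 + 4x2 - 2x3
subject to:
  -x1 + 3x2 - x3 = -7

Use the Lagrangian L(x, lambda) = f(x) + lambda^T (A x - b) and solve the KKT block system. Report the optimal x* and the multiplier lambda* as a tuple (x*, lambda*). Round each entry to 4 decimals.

Form the Lagrangian:
  L(x, lambda) = (1/2) x^T Q x + c^T x + lambda^T (A x - b)
Stationarity (grad_x L = 0): Q x + c + A^T lambda = 0.
Primal feasibility: A x = b.

This gives the KKT block system:
  [ Q   A^T ] [ x     ]   [-c ]
  [ A    0  ] [ lambda ] = [ b ]

Solving the linear system:
  x*      = (-0.802, -2.5347, 0.198)
  lambda* = (7.8416)
  f(x*)   = 23.7822

x* = (-0.802, -2.5347, 0.198), lambda* = (7.8416)


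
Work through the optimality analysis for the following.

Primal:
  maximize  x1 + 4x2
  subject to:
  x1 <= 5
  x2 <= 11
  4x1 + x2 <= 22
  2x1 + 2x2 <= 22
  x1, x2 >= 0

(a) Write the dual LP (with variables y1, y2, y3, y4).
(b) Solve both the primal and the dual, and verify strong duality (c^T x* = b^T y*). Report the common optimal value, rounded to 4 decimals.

The standard primal-dual pair for 'max c^T x s.t. A x <= b, x >= 0' is:
  Dual:  min b^T y  s.t.  A^T y >= c,  y >= 0.

So the dual LP is:
  minimize  5y1 + 11y2 + 22y3 + 22y4
  subject to:
    y1 + 4y3 + 2y4 >= 1
    y2 + y3 + 2y4 >= 4
    y1, y2, y3, y4 >= 0

Solving the primal: x* = (0, 11).
  primal value c^T x* = 44.
Solving the dual: y* = (0, 3, 0, 0.5).
  dual value b^T y* = 44.
Strong duality: c^T x* = b^T y*. Confirmed.

44


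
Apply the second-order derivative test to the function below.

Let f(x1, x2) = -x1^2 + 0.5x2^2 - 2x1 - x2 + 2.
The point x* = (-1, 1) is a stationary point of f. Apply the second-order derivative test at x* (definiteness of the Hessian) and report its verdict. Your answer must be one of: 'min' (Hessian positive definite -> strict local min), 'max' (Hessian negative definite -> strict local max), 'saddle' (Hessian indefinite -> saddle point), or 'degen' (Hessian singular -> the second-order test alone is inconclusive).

Compute the Hessian H = grad^2 f:
  H = [[-2, 0], [0, 1]]
Verify stationarity: grad f(x*) = H x* + g = (0, 0).
Eigenvalues of H: -2, 1.
Eigenvalues have mixed signs, so H is indefinite -> x* is a saddle point.

saddle


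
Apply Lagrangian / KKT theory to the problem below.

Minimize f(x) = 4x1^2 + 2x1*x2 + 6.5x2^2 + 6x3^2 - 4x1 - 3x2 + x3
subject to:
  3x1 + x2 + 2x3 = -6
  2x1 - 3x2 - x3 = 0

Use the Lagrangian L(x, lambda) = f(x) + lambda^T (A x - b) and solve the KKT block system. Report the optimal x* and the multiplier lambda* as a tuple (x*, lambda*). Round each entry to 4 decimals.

Form the Lagrangian:
  L(x, lambda) = (1/2) x^T Q x + c^T x + lambda^T (A x - b)
Stationarity (grad_x L = 0): Q x + c + A^T lambda = 0.
Primal feasibility: A x = b.

This gives the KKT block system:
  [ Q   A^T ] [ x     ]   [-c ]
  [ A    0  ] [ lambda ] = [ b ]

Solving the linear system:
  x*      = (-1.1206, -0.3689, -1.1346)
  lambda* = (5.562, -1.4916)
  f(x*)   = 18.9131

x* = (-1.1206, -0.3689, -1.1346), lambda* = (5.562, -1.4916)


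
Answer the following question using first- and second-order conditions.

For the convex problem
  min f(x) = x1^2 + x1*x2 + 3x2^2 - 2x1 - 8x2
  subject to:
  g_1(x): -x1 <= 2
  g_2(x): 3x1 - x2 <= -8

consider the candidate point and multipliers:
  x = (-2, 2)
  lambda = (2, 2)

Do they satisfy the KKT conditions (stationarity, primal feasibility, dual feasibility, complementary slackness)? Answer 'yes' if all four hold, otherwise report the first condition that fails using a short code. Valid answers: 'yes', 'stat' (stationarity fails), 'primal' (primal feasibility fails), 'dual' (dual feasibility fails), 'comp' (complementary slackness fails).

Gradient of f: grad f(x) = Q x + c = (-4, 2)
Constraint values g_i(x) = a_i^T x - b_i:
  g_1((-2, 2)) = 0
  g_2((-2, 2)) = 0
Stationarity residual: grad f(x) + sum_i lambda_i a_i = (0, 0)
  -> stationarity OK
Primal feasibility (all g_i <= 0): OK
Dual feasibility (all lambda_i >= 0): OK
Complementary slackness (lambda_i * g_i(x) = 0 for all i): OK

Verdict: yes, KKT holds.

yes
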